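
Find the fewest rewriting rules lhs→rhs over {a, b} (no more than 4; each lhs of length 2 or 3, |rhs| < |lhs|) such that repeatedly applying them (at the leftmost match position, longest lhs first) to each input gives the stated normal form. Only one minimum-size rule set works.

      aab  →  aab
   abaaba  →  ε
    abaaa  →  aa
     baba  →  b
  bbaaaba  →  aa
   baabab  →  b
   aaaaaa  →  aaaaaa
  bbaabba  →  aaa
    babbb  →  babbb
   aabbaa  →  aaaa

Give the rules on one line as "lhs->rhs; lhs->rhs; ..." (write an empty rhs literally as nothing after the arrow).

aba->; baa->a; bba->a

  | aab
  | abaaba => aba => ε
  | abaaa => aa
  | baba => b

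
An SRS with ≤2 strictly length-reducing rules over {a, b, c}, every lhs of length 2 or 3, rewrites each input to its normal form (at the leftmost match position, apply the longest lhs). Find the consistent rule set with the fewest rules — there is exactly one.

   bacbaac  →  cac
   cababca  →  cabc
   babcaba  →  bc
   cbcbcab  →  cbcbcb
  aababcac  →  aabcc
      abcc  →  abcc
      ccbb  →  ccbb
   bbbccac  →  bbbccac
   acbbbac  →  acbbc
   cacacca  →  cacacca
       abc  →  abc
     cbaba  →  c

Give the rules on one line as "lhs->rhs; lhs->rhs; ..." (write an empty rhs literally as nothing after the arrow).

ba->; bca->bc

  | bacbaac => cbaac => cac
  | cababca => cabca => cabc
  | babcaba => bcaba => bcba => bc
  | cbcbcab => cbcbcb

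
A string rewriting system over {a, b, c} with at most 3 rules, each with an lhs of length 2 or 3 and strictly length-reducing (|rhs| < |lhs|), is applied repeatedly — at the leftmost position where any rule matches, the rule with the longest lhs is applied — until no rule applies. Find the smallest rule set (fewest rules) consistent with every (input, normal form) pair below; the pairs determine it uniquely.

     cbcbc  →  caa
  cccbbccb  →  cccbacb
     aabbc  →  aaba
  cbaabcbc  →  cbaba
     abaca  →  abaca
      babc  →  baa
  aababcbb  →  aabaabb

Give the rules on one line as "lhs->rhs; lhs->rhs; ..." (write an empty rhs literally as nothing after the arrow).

  | cbcbc => cabc => caa
  | cccbbccb => cccbacb
  | aabbc => aaba
  | cbaabcbc => cbaaabc => cbabbc => cbaba

aaa->ab; bc->a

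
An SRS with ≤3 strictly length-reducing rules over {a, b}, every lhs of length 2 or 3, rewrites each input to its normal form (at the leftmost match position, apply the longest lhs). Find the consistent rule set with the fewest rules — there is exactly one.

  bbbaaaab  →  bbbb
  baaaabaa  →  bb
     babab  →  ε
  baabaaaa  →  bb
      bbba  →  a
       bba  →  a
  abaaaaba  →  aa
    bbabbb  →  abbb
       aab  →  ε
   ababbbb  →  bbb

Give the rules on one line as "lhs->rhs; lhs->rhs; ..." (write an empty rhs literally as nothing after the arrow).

  | bbbaaaab => bbbaab => bbbb
  | baaaabaa => baabaa => bbaa => bb
  | babab => abab => aab => ε
  | baabaaaa => bbaaaa => bbaa => bb

aab->; ba->a; baa->b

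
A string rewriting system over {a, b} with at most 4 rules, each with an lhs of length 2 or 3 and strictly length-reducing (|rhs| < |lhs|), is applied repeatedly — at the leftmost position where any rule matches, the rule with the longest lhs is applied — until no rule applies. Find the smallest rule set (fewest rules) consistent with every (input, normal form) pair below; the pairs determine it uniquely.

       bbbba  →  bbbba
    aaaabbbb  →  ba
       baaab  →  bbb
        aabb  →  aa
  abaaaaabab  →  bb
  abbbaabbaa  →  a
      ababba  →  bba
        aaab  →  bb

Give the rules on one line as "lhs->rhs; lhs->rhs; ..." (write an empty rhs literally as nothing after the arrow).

  | bbbba
  | aaaabbbb => babbbb => babbb => babb => bab => ba
  | baaab => bbb
  | aabb => aab => aa

aaa->b; ab->a; aba->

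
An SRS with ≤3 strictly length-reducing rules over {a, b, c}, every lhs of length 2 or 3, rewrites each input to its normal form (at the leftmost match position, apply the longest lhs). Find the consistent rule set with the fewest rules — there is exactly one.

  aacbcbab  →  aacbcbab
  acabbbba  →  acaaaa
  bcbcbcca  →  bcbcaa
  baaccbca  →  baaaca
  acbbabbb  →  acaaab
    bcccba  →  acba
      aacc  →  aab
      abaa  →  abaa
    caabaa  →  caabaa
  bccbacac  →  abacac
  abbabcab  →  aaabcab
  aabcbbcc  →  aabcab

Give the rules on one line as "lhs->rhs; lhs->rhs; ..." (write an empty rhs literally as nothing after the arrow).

  | aacbcbab
  | acabbbba => acaabba => acaaaa
  | bcbcbcca => bcbcbba => bcbcaa
  | baaccbca => baabbca => baaaca

bb->a; cc->b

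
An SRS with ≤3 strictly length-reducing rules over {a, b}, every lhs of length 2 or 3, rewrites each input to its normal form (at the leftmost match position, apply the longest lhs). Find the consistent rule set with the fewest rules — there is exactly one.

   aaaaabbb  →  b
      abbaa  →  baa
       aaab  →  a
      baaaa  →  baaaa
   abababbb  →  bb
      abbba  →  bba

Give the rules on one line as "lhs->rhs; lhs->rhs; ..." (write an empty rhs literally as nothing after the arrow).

aab->ba; ab->

  | aaaaabbb => aaababb => abaabb => aabb => bab => b
  | abbaa => baa
  | aaab => aba => a
  | baaaa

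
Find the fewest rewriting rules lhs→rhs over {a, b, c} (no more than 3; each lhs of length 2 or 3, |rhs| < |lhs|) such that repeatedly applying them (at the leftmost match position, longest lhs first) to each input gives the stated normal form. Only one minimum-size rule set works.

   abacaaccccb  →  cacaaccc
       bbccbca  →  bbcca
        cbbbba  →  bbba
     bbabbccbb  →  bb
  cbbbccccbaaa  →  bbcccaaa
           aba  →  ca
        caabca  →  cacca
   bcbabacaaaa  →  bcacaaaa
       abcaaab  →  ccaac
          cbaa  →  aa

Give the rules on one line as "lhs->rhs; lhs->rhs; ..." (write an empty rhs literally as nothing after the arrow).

  | abacaaccccb => cacaaccccb => cacaaccc
  | bbccbca => bbcca
  | cbbbba => bbba
  | bbabbccbb => bbcbccbb => bbccbb => bbcb => bb

ab->c; cb->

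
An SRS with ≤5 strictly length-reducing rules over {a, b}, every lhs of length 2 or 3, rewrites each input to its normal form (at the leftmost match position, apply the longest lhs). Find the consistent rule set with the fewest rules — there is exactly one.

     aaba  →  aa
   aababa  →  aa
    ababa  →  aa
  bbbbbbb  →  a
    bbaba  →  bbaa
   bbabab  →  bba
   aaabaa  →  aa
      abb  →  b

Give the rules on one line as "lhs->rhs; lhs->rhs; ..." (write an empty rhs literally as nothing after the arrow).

  | aaba => aaa => aa
  | aababa => aaaba => aaba => aaa => aa
  | ababa => aaba => aaa => aa
  | bbbbbbb => abbbb => bbb => a

aaa->aa; ab->; aba->aa; bbb->a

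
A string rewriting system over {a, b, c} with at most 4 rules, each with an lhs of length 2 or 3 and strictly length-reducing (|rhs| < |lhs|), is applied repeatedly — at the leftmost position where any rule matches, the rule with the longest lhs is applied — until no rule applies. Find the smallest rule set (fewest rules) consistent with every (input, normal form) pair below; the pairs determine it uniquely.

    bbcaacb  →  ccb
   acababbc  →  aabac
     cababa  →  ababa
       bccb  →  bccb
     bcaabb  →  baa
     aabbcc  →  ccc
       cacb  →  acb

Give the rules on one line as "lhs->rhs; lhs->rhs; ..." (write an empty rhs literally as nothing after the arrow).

  | bbcaacb => caacb => aacb => ccb
  | acababbc => aababbc => aabac
  | cababa => ababa
  | bccb

aac->cc; bb->; ca->a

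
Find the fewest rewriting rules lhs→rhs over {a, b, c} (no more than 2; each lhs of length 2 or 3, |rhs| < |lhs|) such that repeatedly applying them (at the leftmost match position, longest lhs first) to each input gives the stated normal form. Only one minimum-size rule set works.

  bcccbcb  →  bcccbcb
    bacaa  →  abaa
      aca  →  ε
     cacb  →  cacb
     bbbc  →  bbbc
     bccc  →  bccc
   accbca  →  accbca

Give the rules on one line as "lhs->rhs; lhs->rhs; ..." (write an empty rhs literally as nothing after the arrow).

aca->; bac->ab

  | bcccbcb
  | bacaa => abaa
  | aca => ε
  | cacb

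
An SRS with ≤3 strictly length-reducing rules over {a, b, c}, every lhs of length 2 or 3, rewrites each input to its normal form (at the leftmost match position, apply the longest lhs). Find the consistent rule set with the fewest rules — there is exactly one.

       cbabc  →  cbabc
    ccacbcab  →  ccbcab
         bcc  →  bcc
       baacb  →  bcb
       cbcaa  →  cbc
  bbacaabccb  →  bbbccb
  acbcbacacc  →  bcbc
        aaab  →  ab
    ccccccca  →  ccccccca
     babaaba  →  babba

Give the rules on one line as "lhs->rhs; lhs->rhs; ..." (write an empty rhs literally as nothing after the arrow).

aa->; ac->

  | cbabc
  | ccacbcab => ccbcab
  | bcc
  | baacb => bcb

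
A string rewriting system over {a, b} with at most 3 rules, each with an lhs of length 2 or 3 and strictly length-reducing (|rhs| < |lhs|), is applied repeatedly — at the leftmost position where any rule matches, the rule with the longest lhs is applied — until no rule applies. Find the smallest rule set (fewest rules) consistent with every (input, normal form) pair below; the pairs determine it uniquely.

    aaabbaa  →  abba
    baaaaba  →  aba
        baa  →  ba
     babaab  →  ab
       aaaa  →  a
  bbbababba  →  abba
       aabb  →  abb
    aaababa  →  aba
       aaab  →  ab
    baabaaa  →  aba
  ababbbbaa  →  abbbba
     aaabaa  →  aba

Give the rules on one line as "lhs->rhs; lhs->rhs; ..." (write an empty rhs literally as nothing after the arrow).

  | aaabbaa => aabbaa => abbaa => abba
  | baaaaba => baaaba => baaba => baba => aba
  | baa => ba
  | babaab => abaab => abab => aab => ab

aa->a; bab->ab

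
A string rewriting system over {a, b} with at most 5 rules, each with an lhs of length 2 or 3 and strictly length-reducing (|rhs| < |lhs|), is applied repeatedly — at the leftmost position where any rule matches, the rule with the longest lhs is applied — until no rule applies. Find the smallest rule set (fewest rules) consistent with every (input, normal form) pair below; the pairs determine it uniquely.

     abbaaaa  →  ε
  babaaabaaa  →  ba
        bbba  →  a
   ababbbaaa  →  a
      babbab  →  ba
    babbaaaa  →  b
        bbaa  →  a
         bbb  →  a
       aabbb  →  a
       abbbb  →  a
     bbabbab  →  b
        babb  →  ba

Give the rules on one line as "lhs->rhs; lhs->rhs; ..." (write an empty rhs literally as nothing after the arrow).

aa->; ab->a; aba->a; bb->a

  | abbaaaa => abaaaa => aaaa => aa => ε
  | babaaabaaa => baaabaaa => babaaa => baaa => ba
  | bbba => aba => a
  | ababbbaaa => abbbaaa => abbaaa => abaaa => aaa => a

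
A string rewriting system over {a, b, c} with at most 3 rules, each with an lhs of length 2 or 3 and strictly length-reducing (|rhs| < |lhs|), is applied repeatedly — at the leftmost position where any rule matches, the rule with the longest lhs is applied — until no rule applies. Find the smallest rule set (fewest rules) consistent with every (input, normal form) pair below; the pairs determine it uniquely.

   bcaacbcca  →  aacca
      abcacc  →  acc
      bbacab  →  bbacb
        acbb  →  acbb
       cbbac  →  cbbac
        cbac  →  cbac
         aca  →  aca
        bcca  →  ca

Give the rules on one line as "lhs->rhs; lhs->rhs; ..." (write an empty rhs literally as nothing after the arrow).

ab->b; bc->

  | bcaacbcca => aacbcca => aacca
  | abcacc => bcacc => acc
  | bbacab => bbacb
  | acbb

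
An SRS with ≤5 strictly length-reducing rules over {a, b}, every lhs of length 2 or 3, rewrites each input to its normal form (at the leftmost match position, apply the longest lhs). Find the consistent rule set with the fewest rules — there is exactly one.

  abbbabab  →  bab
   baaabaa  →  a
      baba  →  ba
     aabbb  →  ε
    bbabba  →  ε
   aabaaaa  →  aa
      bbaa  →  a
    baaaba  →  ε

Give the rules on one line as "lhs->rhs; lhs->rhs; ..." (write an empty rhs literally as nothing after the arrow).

  | abbbabab => aaabab => bab
  | baaabaa => bbaa => a
  | baba => ba
  | aabbb => aaa => ε

aaa->; aba->a; bba->; bbb->a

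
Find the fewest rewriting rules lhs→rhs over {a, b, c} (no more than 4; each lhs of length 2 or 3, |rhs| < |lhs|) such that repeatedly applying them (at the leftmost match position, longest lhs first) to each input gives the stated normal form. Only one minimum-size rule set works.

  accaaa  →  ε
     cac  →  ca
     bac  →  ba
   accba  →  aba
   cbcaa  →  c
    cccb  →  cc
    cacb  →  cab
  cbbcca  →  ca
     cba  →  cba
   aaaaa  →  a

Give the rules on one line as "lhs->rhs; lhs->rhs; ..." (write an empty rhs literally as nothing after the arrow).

  | accaaa => acaaa => aaaa => aa => ε
  | cac => ca
  | bac => ba
  | accba => acba => aba

aa->; ac->a; bc->; ccb->c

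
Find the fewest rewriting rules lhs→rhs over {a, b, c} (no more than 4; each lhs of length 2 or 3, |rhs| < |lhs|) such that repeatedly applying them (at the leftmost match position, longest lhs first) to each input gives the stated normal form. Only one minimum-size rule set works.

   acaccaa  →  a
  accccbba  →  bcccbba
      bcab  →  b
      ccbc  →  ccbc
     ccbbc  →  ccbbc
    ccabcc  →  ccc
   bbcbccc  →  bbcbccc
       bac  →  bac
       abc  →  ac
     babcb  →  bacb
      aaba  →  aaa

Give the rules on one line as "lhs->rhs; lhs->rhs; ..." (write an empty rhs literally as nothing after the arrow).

  | acaccaa => accaa => bcaa => a
  | accccbba => bcccbba
  | bcab => b
  | ccbc

ab->a; acc->bc; bca->; cac->c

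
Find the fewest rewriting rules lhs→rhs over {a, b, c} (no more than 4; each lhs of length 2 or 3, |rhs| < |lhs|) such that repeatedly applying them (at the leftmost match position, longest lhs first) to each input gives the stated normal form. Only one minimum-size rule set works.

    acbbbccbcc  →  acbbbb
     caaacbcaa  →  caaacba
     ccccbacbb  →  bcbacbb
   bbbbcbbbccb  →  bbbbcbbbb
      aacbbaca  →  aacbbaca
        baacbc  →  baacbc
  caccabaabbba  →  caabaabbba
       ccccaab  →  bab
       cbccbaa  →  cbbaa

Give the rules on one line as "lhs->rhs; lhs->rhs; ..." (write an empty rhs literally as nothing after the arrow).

  | acbbbccbcc => acbbbbcc => acbbbb
  | caaacbcaa => caaacba
  | ccccbacbb => bcbacbb
  | bbbbcbbbccb => bbbbcbbbb

bca->b; cc->; ccc->b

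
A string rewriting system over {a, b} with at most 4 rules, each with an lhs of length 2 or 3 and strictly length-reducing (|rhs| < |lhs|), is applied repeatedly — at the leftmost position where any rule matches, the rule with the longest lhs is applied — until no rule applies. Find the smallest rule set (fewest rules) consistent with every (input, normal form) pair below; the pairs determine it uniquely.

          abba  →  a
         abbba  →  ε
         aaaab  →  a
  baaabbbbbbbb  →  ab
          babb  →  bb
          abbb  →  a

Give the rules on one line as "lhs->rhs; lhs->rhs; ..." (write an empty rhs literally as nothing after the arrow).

aa->; aab->a; abb->aa; ba->

  | abba => aaa => a
  | abbba => aaba => aa => ε
  | aaaab => aab => a
  | baaabbbbbbbb => aabbbbbbbb => abbbbbbb => aabbbbb => abbbb => aabb => ab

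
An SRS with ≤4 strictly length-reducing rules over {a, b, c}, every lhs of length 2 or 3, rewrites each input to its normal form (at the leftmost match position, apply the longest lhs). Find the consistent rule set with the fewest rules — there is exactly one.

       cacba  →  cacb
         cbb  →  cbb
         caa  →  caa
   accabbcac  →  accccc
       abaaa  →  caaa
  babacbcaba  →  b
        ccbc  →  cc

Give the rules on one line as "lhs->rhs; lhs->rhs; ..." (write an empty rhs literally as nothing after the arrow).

  | cacba => cacb
  | cbb
  | caa
  | accabbcac => acccbcac => accccc

ab->c; ba->b; bc->; bca->c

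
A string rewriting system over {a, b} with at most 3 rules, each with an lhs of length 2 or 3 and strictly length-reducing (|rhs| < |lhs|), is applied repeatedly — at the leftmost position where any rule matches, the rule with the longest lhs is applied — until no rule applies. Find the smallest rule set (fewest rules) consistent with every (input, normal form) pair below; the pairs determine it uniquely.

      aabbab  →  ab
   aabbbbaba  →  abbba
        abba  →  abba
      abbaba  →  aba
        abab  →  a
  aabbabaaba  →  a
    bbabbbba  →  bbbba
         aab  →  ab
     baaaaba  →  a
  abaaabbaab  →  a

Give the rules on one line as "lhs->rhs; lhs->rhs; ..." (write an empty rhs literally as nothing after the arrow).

aa->a; bab->

  | aabbab => abbab => ab
  | aabbbbaba => abbbbaba => abbba
  | abba
  | abbaba => aba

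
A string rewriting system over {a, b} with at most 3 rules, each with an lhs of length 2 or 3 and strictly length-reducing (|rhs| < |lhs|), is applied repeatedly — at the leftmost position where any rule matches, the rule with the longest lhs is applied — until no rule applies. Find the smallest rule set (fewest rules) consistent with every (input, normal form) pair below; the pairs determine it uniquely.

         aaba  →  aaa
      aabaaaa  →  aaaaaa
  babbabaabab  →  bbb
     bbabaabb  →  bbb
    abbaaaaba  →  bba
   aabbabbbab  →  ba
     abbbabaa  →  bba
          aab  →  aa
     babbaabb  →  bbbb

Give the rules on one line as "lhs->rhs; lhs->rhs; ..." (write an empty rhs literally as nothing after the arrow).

  | aaba => aaa
  | aabaaaa => aaaaaa
  | babbabaabab => bbabaabab => bbaaabab => bbabab => bbaab => bbb
  | bbabaabb => bbaaabb => bbabb => bbb

ab->a; abb->b; baa->b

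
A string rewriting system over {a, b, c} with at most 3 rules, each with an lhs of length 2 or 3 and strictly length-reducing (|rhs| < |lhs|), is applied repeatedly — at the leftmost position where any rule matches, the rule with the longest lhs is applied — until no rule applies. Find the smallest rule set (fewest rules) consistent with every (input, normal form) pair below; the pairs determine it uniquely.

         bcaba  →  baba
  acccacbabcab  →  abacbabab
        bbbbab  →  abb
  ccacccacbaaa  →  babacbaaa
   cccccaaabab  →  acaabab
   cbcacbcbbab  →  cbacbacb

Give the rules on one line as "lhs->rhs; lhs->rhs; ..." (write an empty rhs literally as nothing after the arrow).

  | bcaba => baba
  | acccacbabcab => abcacbabcab => abacbabcab => abacbabab
  | bbbbab => bbacb => accb => abb
  | ccacccacbaaa => bacccacbaaa => babcacbaaa => babacbaaa

bba->ac; bca->ba; cc->b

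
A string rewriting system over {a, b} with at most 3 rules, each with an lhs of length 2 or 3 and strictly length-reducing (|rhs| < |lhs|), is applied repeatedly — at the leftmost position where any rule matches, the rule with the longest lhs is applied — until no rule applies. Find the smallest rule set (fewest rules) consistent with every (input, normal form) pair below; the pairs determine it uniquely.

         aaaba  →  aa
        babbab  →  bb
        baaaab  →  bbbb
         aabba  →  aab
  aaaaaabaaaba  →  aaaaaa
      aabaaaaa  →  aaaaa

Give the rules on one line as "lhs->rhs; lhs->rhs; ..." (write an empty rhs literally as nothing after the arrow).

  | aaaba => aa
  | babbab => bbab => bb
  | baaaab => bbaab => bbbb
  | aabba => aab

aba->; ba->; baa->bb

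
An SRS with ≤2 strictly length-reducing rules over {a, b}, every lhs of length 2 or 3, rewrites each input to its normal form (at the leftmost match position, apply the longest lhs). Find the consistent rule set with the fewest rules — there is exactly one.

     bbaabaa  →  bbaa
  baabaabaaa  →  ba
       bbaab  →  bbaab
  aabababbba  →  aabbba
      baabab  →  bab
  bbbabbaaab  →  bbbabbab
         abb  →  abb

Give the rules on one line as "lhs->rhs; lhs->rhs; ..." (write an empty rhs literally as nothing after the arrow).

aaa->a; aba->aa

  | bbaabaa => bbaaaa => bbaa
  | baabaabaaa => baaaabaaa => baabaaa => baaaaa => baaa => ba
  | bbaab
  | aabababbba => aaababbba => ababbba => aabbba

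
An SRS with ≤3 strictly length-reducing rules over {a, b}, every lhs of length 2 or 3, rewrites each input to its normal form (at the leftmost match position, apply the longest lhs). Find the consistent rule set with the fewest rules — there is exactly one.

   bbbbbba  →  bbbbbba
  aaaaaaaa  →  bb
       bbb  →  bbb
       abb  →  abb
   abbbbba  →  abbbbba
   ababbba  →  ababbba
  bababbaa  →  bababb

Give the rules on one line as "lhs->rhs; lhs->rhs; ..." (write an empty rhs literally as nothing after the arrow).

aa->; aaa->b

  | bbbbbba
  | aaaaaaaa => baaaaa => bbaa => bb
  | bbb
  | abb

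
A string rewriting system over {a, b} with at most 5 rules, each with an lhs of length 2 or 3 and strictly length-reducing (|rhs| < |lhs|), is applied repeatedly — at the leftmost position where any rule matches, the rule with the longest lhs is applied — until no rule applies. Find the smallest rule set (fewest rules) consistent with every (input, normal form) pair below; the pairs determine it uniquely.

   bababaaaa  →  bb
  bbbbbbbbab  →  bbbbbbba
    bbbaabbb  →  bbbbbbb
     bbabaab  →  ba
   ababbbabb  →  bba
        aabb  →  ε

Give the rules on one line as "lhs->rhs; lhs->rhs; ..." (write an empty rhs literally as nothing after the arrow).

ab->; aba->b; baa->bb; bab->a

  | bababaaaa => aabaaaa => abaaa => baa => bb
  | bbbbbbbbab => bbbbbbba
  | bbbaabbb => bbbbbbb
  | bbabaab => baaab => bbab => ba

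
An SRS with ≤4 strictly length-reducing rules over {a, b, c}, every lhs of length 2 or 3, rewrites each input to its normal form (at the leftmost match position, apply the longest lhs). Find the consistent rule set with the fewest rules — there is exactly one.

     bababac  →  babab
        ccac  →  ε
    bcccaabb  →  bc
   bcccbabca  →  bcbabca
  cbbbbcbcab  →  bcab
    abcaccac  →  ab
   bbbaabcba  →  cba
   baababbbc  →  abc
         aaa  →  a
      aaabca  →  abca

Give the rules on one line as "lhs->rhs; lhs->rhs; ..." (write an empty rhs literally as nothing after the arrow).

aa->; ac->; bb->; cc->

  | bababac => babab
  | ccac => ac => ε
  | bcccaabb => bcaabb => bcbb => bc
  | bcccbabca => bcbabca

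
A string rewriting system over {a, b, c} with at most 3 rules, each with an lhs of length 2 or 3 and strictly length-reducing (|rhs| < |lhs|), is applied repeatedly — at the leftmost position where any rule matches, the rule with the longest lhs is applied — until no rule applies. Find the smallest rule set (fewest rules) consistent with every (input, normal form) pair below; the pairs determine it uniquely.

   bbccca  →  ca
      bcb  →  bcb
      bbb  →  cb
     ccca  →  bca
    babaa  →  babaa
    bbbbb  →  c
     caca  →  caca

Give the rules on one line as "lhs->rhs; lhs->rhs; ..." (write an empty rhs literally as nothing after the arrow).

bb->c; cc->b

  | bbccca => cccca => bcca => bba => ca
  | bcb
  | bbb => cb
  | ccca => bca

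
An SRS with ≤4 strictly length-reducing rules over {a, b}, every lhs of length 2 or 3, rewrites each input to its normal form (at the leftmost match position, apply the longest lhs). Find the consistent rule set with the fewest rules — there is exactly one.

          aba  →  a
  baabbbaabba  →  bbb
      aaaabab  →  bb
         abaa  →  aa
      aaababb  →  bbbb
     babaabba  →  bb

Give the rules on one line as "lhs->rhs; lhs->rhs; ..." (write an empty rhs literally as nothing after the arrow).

aaa->bb; abb->aa; ba->

  | aba => a
  | baabbbaabba => abbbaabba => aabaabba => aaabba => bbbba => bbb
  | aaaabab => bbabab => bbab => bb
  | abaa => aa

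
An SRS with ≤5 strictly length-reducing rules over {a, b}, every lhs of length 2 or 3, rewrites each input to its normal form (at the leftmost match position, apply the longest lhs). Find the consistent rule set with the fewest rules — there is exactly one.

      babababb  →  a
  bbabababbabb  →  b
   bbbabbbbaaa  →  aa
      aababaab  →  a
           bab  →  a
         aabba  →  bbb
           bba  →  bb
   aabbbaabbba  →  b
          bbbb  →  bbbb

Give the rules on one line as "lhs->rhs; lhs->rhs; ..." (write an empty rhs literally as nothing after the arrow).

aab->bb; aba->; ba->b; bab->a

  | babababb => aababb => bbabb => bab => a
  | bbabababbabb => baababbabb => bababbabb => aabbabb => bbbabb => bbab => ba => b
  | bbbabbbbaaa => bbabbbaaa => babbaaa => abaaa => aa
  | aababaab => bbabaab => baaab => baab => bab => a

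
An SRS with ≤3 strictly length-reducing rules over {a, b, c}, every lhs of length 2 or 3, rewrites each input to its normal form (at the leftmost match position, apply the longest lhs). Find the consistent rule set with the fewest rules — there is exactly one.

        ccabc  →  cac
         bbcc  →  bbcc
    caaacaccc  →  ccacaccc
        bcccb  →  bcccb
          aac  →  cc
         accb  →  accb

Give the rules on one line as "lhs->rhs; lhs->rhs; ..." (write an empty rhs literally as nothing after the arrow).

  | ccabc => cac
  | bbcc
  | caaacaccc => ccacaccc
  | bcccb

aa->c; cab->a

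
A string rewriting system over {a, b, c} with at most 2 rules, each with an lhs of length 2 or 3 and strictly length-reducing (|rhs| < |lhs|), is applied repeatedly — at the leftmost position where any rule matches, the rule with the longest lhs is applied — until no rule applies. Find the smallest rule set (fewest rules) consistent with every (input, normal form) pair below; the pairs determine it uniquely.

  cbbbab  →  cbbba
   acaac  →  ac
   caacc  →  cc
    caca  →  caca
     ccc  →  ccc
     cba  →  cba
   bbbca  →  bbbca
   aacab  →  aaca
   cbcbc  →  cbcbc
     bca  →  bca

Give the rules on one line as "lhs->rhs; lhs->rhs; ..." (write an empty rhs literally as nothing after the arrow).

ab->a; caa->

  | cbbbab => cbbba
  | acaac => ac
  | caacc => cc
  | caca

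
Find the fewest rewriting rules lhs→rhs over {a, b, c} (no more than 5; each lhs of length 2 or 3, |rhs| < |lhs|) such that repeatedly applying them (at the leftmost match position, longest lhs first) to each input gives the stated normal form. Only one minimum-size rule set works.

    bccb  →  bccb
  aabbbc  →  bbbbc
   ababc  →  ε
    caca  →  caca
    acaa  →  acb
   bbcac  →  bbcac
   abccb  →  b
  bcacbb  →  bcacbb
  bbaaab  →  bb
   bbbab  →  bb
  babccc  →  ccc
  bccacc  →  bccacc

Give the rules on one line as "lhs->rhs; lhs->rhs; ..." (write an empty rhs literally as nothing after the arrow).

aa->b; ab->; abc->ab; bab->

  | bccb
  | aabbbc => bbbbc
  | ababc => abc => ab => ε
  | caca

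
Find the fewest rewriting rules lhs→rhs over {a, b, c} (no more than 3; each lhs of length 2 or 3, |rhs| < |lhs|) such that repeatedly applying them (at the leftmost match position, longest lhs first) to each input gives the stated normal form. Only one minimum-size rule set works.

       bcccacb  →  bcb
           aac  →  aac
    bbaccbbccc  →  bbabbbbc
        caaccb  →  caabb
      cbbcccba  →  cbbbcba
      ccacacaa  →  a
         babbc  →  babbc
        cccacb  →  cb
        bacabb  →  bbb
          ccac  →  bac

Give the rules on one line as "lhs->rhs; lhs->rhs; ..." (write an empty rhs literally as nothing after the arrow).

  | bcccacb => bbcacb => bcb
  | aac
  | bbaccbbccc => bbabbbccc => bbabbbbc
  | caaccb => caabb

aca->; bca->; cc->b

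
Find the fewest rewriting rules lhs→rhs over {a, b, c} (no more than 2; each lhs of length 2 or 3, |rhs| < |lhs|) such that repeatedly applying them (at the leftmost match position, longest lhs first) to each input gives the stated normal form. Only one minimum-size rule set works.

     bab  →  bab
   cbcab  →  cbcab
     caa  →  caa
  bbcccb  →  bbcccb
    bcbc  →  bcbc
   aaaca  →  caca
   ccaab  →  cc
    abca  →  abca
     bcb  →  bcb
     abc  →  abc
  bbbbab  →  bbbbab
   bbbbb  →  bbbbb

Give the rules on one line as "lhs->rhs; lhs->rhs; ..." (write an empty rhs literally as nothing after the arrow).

  | bab
  | cbcab
  | caa
  | bbcccb

aaa->ca; aab->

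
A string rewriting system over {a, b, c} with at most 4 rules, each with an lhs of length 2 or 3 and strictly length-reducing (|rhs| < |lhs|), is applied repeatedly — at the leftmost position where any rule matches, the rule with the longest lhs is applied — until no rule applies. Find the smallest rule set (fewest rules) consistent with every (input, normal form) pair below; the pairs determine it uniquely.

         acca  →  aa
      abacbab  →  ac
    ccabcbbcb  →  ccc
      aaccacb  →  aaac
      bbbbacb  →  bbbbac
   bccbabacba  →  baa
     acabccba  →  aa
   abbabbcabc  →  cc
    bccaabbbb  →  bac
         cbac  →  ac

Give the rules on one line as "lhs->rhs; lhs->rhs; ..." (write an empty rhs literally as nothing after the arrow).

ab->c; ca->a; cb->c

  | acca => aca => aa
  | abacbab => cacbab => acbab => acab => aab => ac
  | ccabcbbcb => cabcbbcb => abcbbcb => ccbbcb => ccbcb => cccb => ccc
  | aaccacb => aacacb => aaacb => aaac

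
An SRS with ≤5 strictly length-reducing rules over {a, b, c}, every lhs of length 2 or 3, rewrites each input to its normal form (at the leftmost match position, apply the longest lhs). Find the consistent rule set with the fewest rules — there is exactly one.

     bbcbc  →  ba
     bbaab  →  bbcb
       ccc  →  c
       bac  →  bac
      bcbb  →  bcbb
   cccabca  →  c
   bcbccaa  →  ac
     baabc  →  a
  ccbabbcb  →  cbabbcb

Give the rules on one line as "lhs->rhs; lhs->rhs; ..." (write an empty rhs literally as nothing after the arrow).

  | bbcbc => bbca => ba
  | bbaab => bbcb
  | ccc => cc => c
  | bac

aa->c; bca->a; cbc->ca; cc->c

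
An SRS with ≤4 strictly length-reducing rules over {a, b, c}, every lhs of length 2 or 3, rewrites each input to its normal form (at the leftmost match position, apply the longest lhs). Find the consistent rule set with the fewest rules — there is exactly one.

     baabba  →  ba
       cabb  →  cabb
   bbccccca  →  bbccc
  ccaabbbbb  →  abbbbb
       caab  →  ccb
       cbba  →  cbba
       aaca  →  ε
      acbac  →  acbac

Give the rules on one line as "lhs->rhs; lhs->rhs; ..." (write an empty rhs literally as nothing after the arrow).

aa->c; bcb->; cca->

  | baabba => bcbba => ba
  | cabb
  | bbccccca => bbccc
  | ccaabbbbb => abbbbb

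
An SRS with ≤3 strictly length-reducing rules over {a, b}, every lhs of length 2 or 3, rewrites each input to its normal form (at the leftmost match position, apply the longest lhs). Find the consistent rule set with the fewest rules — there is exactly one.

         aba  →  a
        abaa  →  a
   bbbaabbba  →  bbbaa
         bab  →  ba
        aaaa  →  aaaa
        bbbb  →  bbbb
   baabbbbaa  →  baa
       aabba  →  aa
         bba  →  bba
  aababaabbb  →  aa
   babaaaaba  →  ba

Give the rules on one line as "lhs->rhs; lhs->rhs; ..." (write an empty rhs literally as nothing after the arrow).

  | aba => ab => a
  | abaa => aba => ab => a
  | bbbaabbba => bbbaabba => bbbaaba => bbbaab => bbbaa
  | bab => ba

ab->a; aba->ab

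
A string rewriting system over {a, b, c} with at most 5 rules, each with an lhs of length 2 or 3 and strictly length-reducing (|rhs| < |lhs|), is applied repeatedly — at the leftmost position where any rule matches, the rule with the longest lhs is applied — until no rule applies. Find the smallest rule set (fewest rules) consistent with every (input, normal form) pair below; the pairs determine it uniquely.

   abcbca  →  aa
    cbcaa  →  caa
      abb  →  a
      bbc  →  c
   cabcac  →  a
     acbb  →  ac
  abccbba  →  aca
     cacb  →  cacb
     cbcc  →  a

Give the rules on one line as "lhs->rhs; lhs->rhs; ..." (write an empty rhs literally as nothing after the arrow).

  | abcbca => abca => aa
  | cbcaa => caa
  | abb => a
  | bbc => c

aac->c; bb->; bc->; cc->a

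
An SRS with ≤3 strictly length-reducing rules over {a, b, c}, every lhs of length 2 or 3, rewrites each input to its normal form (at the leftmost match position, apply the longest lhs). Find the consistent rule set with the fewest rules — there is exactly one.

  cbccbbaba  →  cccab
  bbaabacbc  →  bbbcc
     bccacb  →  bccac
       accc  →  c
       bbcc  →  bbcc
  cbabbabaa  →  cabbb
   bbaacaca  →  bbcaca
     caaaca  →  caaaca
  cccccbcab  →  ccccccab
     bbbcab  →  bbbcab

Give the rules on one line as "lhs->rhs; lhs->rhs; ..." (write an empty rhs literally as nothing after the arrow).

  | cbccbbaba => cccbbaba => cccbaba => cccaba => cccab
  | bbaabacbc => bbabacbc => bbbacbc => bbbcbc => bbbcc
  | bccacb => bccac
  | accc => c

acc->; ba->b; cb->c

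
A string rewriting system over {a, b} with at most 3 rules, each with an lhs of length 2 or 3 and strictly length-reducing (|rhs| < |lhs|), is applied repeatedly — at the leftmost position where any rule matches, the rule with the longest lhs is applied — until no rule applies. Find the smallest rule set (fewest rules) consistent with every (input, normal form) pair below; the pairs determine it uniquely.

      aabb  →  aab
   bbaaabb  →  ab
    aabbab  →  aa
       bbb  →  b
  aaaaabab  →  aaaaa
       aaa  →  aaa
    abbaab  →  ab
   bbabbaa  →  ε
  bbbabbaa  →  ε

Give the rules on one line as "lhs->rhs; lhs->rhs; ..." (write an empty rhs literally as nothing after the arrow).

baa->; bab->; bb->b

  | aabb => aab
  | bbaaabb => baaabb => abb => ab
  | aabbab => aabab => aa
  | bbb => bb => b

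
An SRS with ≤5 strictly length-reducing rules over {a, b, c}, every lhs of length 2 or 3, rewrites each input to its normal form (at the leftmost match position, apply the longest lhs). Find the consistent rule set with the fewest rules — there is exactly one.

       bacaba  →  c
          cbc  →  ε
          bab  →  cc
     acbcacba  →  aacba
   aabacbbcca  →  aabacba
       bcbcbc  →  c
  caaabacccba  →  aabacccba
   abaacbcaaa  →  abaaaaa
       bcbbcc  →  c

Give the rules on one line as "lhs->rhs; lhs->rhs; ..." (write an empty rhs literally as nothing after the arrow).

bab->cc; bc->a; bcb->c; ca->

  | bacaba => baba => cca => c
  | cbc => ca => ε
  | bab => cc
  | acbcacba => acaacba => aacba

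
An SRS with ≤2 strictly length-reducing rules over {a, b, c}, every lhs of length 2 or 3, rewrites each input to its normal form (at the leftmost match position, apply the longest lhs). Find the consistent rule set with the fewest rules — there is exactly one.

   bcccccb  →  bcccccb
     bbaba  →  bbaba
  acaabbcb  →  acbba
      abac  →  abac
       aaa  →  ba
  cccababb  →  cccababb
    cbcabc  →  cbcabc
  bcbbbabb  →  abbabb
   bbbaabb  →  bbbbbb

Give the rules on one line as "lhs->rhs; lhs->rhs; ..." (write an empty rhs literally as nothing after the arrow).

  | bcccccb
  | bbaba
  | acaabbcb => acbbbcb => acbba
  | abac

aa->b; bcb->a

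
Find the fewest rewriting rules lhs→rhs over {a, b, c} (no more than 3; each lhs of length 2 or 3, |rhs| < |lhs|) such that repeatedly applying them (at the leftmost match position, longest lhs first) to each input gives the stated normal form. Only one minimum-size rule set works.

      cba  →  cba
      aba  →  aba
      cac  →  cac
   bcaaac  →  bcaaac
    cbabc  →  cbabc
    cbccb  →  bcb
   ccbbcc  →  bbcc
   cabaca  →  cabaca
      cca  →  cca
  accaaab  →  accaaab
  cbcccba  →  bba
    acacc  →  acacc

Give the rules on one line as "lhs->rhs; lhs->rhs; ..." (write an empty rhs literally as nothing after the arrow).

  | cba
  | aba
  | cac
  | bcaaac

cbc->b; ccb->b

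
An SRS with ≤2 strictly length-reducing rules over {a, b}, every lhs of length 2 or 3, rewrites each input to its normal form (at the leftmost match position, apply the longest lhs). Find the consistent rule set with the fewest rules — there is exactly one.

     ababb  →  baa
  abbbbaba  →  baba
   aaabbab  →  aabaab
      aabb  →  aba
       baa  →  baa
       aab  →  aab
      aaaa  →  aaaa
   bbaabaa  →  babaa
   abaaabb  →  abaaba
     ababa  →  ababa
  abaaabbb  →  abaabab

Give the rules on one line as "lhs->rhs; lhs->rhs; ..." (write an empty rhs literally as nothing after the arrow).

  | ababb => abba => baa
  | abbbbaba => babbaba => bbaaba => baba
  | aaabbab => aabaab
  | aabb => aba

abb->ba; bba->b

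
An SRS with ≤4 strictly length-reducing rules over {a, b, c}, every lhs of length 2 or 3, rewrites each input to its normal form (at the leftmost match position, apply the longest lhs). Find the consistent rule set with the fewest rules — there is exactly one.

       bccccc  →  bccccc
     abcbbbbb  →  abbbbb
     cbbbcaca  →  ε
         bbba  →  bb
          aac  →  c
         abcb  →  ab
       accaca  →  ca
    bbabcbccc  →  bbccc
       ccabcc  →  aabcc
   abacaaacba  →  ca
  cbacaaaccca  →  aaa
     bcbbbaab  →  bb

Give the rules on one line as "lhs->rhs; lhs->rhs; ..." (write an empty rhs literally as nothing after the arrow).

  | bccccc
  | abcbbbbb => abbbbb
  | cbbbcaca => bbcaca => bbcca => bbaa => ba => ε
  | bbba => bb

ac->c; ba->; cb->; cca->aa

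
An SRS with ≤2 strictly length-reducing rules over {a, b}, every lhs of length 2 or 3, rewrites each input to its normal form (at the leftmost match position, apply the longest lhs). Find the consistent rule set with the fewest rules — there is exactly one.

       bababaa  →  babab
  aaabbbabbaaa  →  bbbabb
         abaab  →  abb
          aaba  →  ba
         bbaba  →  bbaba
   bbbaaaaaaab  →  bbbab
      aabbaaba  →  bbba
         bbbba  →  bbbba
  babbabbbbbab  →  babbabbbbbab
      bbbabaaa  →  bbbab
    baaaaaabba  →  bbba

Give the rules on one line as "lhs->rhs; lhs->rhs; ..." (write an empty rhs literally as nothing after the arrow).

aa->; aaa->

  | bababaa => babab
  | aaabbbabbaaa => bbbabbaaa => bbbabb
  | abaab => abb
  | aaba => ba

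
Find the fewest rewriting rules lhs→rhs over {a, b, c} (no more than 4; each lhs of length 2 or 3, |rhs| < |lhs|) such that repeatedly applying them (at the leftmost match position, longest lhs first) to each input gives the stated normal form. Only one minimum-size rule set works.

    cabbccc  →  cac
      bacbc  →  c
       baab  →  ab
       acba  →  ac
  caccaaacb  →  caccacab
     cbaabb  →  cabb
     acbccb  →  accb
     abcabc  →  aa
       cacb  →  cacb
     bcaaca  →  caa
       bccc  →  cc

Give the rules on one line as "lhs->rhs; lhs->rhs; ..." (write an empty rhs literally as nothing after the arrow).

  | cabbccc => cabcc => cac
  | bacbc => cbc => c
  | baab => ab
  | acba => ac

aac->ca; ba->; bc->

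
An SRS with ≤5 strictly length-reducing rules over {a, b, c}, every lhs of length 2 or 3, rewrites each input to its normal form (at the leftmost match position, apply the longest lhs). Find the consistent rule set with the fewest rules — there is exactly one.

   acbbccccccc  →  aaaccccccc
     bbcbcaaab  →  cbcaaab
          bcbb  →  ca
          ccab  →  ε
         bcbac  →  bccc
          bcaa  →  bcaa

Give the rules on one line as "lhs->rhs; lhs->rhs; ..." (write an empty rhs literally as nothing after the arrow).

ba->c; bb->; cbb->aa; cca->b

  | acbbccccccc => aaaccccccc
  | bbcbcaaab => cbcaaab
  | bcbb => baa => ca
  | ccab => bb => ε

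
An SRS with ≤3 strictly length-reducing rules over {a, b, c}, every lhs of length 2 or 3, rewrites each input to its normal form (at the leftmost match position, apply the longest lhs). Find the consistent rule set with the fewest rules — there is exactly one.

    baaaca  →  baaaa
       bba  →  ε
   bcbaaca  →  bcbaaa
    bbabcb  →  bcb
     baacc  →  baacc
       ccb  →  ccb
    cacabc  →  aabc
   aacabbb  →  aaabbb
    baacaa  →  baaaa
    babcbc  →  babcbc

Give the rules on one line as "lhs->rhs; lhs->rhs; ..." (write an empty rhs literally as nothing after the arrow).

bba->; ca->a

  | baaaca => baaaa
  | bba => ε
  | bcbaaca => bcbaaa
  | bbabcb => bcb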